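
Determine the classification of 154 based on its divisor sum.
deficient

Proper divisors of 154: sum = 1 + 2 + 7 + 11 + 14 + 22 + 77 = 134
Since 134 < 154, 154 is deficient.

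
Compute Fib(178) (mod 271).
195

Matrix identity: Q^n = [[F_(n+1), F_n], [F_n, F_(n-1)]] with Q = [[1,1],[1,0]].
n = 178 = 10110010₂. Square-and-multiply, entries mod 271:
Q^1 = [[1,1],[1,0]]
Q^2 = (Q^1)² = [[2,1],[1,1]]
Q^5 = (Q^2)²·Q = [[8,5],[5,3]]
Q^11 = (Q^5)²·Q = [[144,89],[89,55]]
Q^22 = (Q^11)² = [[202,96],[96,106]]
Q^44 = (Q^22)² = [[156,29],[29,127]]
Q^89 = (Q^44)²·Q = [[51,245],[245,77]]
Q^178 = (Q^89)² = [[25,195],[195,101]]
F_178 mod 271 = Q^178[0][1] = 195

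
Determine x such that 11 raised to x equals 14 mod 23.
17

Baby-step giant-step with step n = ⌈√23⌉ = 5.
Baby steps 11^j mod 23 (j:value) for j=0..4: 0:1, 1:11, 2:6, 3:20, 4:13.
Giant-step multiplier: 11^(-5) ≡ 11^(22-5) = 11^17 ≡ 14 (mod 23).
Giant steps γ_i = 14·14^i mod 23: γ_0=14, γ_1=12, γ_2=7, γ_3=6 (in table at j=2).
x = i·n + j = 3·5 + 2 = 17.
Check: 11^17 ≡ 14 (mod 23).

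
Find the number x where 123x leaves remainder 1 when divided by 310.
247

gcd(123, 310) = 1, so the inverse exists.
Extended Euclidean algorithm on (310, 123):
310 = 2 × 123 + 64  ⟹  64 = (1)·310 + (-2)·123
123 = 1 × 64 + 59  ⟹  59 = (-1)·310 + (3)·123
64 = 1 × 59 + 5  ⟹  5 = (2)·310 + (-5)·123
59 = 11 × 5 + 4  ⟹  4 = (-23)·310 + (58)·123
5 = 1 × 4 + 1  ⟹  1 = (25)·310 + (-63)·123
So (-63)·123 ≡ 1 (mod 310), i.e. 123^(-1) ≡ -63 ≡ 247 (mod 310).
Check: 123 × 247 = 30381 ≡ 1 (mod 310)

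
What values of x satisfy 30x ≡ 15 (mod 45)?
x ≡ 2 (mod 3)

gcd(30, 45) = 15, which divides 15, so solutions exist.
Divide through by 15: 2x ≡ 1 (mod 3).
Find 2^(-1) mod 3 by the extended Euclidean algorithm:
3 = 1 × 2 + 1  ⟹  1 = (1)·3 + (-1)·2
So (-1)·2 ≡ 1 (mod 3), i.e. 2^(-1) ≡ -1 ≡ 2 (mod 3).
x ≡ 2 × 1 = 2 ≡ 2 (mod 3).
Check: 30 × 2 = 60 ≡ 15 (mod 45).
x ≡ 2 (mod 3), giving 15 solutions mod 45.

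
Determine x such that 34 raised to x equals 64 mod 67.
60

Baby-step giant-step with step n = ⌈√67⌉ = 9.
Baby steps 34^j mod 67 (j:value) for j=0..8: 0:1, 1:34, 2:17, 3:42, 4:21, 5:44, 6:22, 7:11, 8:39.
Giant-step multiplier: 34^(-9) ≡ 34^(66-9) = 34^57 ≡ 43 (mod 67).
Giant steps γ_i = 64·43^i mod 67: γ_0=64, γ_1=5, γ_2=14, γ_3=66, γ_4=24, γ_5=27, γ_6=22 (in table at j=6).
x = i·n + j = 6·9 + 6 = 60.
Check: 34^60 ≡ 64 (mod 67).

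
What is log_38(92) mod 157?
21

Baby-step giant-step with step n = ⌈√157⌉ = 13.
Baby steps 38^j mod 157 (j:value) for j=0..12: 0:1, 1:38, 2:31, 3:79, 4:19, 5:94, 6:118, 7:88, 8:47, 9:59, 10:44, 11:102, 12:108.
Giant-step multiplier: 38^(-13) ≡ 38^(156-13) = 38^143 ≡ 50 (mod 157).
Giant steps γ_i = 92·50^i mod 157: γ_0=92, γ_1=47 (in table at j=8).
x = i·n + j = 1·13 + 8 = 21.
Check: 38^21 ≡ 92 (mod 157).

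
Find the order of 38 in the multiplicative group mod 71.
35

71 is prime, so ord(38) divides φ(71) = 70.
Divisors of 70: 1, 2, 5, 7, 10, 14, 35, 70.
Repeated squaring: 38^1 ≡ 38, 38^2 ≡ 24, 38^4 ≡ 8, 38^8 ≡ 64, 38^16 ≡ 49, 38^32 ≡ 58, 38^64 ≡ 27 (mod 71).
Test 38^d mod 71 for each divisor d in increasing order:
38^1 ≡ 38
38^2 ≡ 24
38^5 = 38^4·38^1 ≡ 20
38^7 = 38^4·38^2·38^1 ≡ 54
38^10 = 38^8·38^2 ≡ 45
38^14 = 38^8·38^4·38^2 ≡ 5
38^35 = 38^32·38^2·38^1 ≡ 1  ← first divisor giving 1
The order is 35.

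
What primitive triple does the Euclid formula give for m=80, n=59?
(2919, 9440, 9881)

Euclid's formula: a = m² - n², b = 2mn, c = m² + n²
m = 80, n = 59
a = 80² - 59² = 6400 - 3481 = 2919
b = 2 × 80 × 59 = 9440
c = 80² + 59² = 6400 + 3481 = 9881
Verification: 2919² + 9440² = 8520561 + 89113600 = 97634161 = 9881² ✓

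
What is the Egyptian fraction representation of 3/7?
1/3 + 1/11 + 1/231

Greedy algorithm:
3/7: ceiling(7/3) = 3, use 1/3
2/21: ceiling(21/2) = 11, use 1/11
1/231: ceiling(231/1) = 231, use 1/231
Result: 3/7 = 1/3 + 1/11 + 1/231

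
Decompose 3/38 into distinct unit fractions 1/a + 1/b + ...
1/13 + 1/494

Greedy algorithm:
3/38: ceiling(38/3) = 13, use 1/13
1/494: ceiling(494/1) = 494, use 1/494
Result: 3/38 = 1/13 + 1/494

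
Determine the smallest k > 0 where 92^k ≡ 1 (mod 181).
36

181 is prime, so ord(92) divides φ(181) = 180.
Divisors of 180: 1, 2, 3, 4, 5, 6, 9, 10, 12, 15, 18, 20, 30, 36, 45, 60, 90, 180.
Repeated squaring: 92^1 ≡ 92, 92^2 ≡ 138, 92^4 ≡ 39, 92^8 ≡ 73, 92^16 ≡ 80, 92^32 ≡ 65, 92^64 ≡ 62, 92^128 ≡ 43 (mod 181).
Test 92^d mod 181 for each divisor d in increasing order:
92^1 ≡ 92
92^2 ≡ 138
92^3 = 92^2·92^1 ≡ 26
92^4 ≡ 39
92^5 = 92^4·92^1 ≡ 149
92^6 = 92^4·92^2 ≡ 133
92^9 = 92^8·92^1 ≡ 19
92^10 = 92^8·92^2 ≡ 119
92^12 = 92^8·92^4 ≡ 132
92^15 = 92^8·92^4·92^2·92^1 ≡ 174
92^18 = 92^16·92^2 ≡ 180
92^20 = 92^16·92^4 ≡ 43
92^30 = 92^16·92^8·92^4·92^2 ≡ 49
92^36 = 92^32·92^4 ≡ 1  ← first divisor giving 1
The order is 36.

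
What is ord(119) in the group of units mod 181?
18

181 is prime, so ord(119) divides φ(181) = 180.
Divisors of 180: 1, 2, 3, 4, 5, 6, 9, 10, 12, 15, 18, 20, 30, 36, 45, 60, 90, 180.
Repeated squaring: 119^1 ≡ 119, 119^2 ≡ 43, 119^4 ≡ 39, 119^8 ≡ 73, 119^16 ≡ 80, 119^32 ≡ 65, 119^64 ≡ 62, 119^128 ≡ 43 (mod 181).
Test 119^d mod 181 for each divisor d in increasing order:
119^1 ≡ 119
119^2 ≡ 43
119^3 = 119^2·119^1 ≡ 49
119^4 ≡ 39
119^5 = 119^4·119^1 ≡ 116
119^6 = 119^4·119^2 ≡ 48
119^9 = 119^8·119^1 ≡ 180
119^10 = 119^8·119^2 ≡ 62
119^12 = 119^8·119^4 ≡ 132
119^15 = 119^8·119^4·119^2·119^1 ≡ 133
119^18 = 119^16·119^2 ≡ 1  ← first divisor giving 1
The order is 18.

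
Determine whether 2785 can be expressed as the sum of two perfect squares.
9² + 52² (a=9, b=52)

Factorization: 2785 = 5 × 557
By Fermat: n is sum of two squares iff every prime p ≡ 3 (mod 4) appears to even power.
All primes ≡ 3 (mod 4) appear to even power.
Search a = 0, 1, 2, … for 2785 - a² a perfect square: first hit at a = 9: 2785 - 81 = 2704 = 52².
2785 = 9² + 52² = 81 + 2704 ✓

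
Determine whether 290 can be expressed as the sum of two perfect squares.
1² + 17² (a=1, b=17)

Factorization: 290 = 2 × 5 × 29
By Fermat: n is sum of two squares iff every prime p ≡ 3 (mod 4) appears to even power.
All primes ≡ 3 (mod 4) appear to even power.
Search a = 0, 1, 2, … for 290 - a² a perfect square: first hit at a = 1: 290 - 1 = 289 = 17².
290 = 1² + 17² = 1 + 289 ✓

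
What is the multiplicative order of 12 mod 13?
2

13 is prime, so ord(12) divides φ(13) = 12.
Divisors of 12: 1, 2, 3, 4, 6, 12.
Repeated squaring: 12^1 ≡ 12, 12^2 ≡ 1, 12^4 ≡ 1, 12^8 ≡ 1 (mod 13).
Test 12^d mod 13 for each divisor d in increasing order:
12^1 ≡ 12
12^2 ≡ 1  ← first divisor giving 1
The order is 2.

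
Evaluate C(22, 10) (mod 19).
0

Using Lucas' theorem:
Write n=22 and k=10 in base 19:
n in base 19: [1, 3]
k in base 19: [0, 10]
C(22,10) mod 19 = ∏ C(n_i, k_i) mod 19
Digit binomials (mod 19): C(1,0) = 1; C(3,10) = 0 (k_i > n_i)
Product: 1 × 0 = 0 ≡ 0 (mod 19)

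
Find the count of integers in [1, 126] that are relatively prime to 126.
36

126 = 2 × 3^2 × 7
φ(n) = n × ∏(1 - 1/p) for each prime p dividing n
φ(126) = 126 × (1 - 1/2) × (1 - 1/3) × (1 - 1/7) = 36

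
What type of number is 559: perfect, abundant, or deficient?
deficient

Proper divisors of 559: sum = 1 + 13 + 43 = 57
Since 57 < 559, 559 is deficient.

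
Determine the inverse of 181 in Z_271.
3

gcd(181, 271) = 1, so the inverse exists.
Extended Euclidean algorithm on (271, 181):
271 = 1 × 181 + 90  ⟹  90 = (1)·271 + (-1)·181
181 = 2 × 90 + 1  ⟹  1 = (-2)·271 + (3)·181
So (3)·181 ≡ 1 (mod 271), i.e. 181^(-1) ≡ 3 (mod 271).
Check: 181 × 3 = 543 ≡ 1 (mod 271)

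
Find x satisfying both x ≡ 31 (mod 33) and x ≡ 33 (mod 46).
493

Using Chinese Remainder Theorem:
M = 33 × 46 = 1518
M1 = 46, M2 = 33
y1 = 46^(-1) mod 33 = 28
y2 = 33^(-1) mod 46 = 7
x = (31×46×28 + 33×33×7) mod 1518 = 493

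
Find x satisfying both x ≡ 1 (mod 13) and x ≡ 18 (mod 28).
326

Using Chinese Remainder Theorem:
M = 13 × 28 = 364
M1 = 28, M2 = 13
y1 = 28^(-1) mod 13 = 7
y2 = 13^(-1) mod 28 = 13
x = (1×28×7 + 18×13×13) mod 364 = 326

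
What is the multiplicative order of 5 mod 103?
102

103 is prime, so ord(5) divides φ(103) = 102.
Divisors of 102: 1, 2, 3, 6, 17, 34, 51, 102.
Repeated squaring: 5^1 ≡ 5, 5^2 ≡ 25, 5^4 ≡ 7, 5^8 ≡ 49, 5^16 ≡ 32, 5^32 ≡ 97, 5^64 ≡ 36 (mod 103).
Test 5^d mod 103 for each divisor d in increasing order:
5^1 ≡ 5
5^2 ≡ 25
5^3 = 5^2·5^1 ≡ 22
5^6 = 5^4·5^2 ≡ 72
5^17 = 5^16·5^1 ≡ 57
5^34 = 5^32·5^2 ≡ 56
5^51 = 5^32·5^16·5^2·5^1 ≡ 102
5^102 = 5^64·5^32·5^4·5^2 ≡ 1  ← first divisor giving 1
The order is 102.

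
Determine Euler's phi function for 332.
164

332 = 2^2 × 83
φ(n) = n × ∏(1 - 1/p) for each prime p dividing n
φ(332) = 332 × (1 - 1/2) × (1 - 1/83) = 164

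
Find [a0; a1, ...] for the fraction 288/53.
[5; 2, 3, 3, 2]

Euclidean algorithm steps:
288 = 5 × 53 + 23
53 = 2 × 23 + 7
23 = 3 × 7 + 2
7 = 3 × 2 + 1
2 = 2 × 1 + 0
Continued fraction: [5; 2, 3, 3, 2]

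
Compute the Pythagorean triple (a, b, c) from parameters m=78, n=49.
(3683, 7644, 8485)

Euclid's formula: a = m² - n², b = 2mn, c = m² + n²
m = 78, n = 49
a = 78² - 49² = 6084 - 2401 = 3683
b = 2 × 78 × 49 = 7644
c = 78² + 49² = 6084 + 2401 = 8485
Verification: 3683² + 7644² = 13564489 + 58430736 = 71995225 = 8485² ✓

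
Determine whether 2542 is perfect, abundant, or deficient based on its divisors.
deficient

Proper divisors of 2542: sum = 1 + 2 + 31 + 41 + 62 + 82 + 1271 = 1490
Since 1490 < 2542, 2542 is deficient.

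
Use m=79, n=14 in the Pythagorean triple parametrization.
(6045, 2212, 6437)

Euclid's formula: a = m² - n², b = 2mn, c = m² + n²
m = 79, n = 14
a = 79² - 14² = 6241 - 196 = 6045
b = 2 × 79 × 14 = 2212
c = 79² + 14² = 6241 + 196 = 6437
Verification: 6045² + 2212² = 36542025 + 4892944 = 41434969 = 6437² ✓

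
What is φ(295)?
232

295 = 5 × 59
φ(n) = n × ∏(1 - 1/p) for each prime p dividing n
φ(295) = 295 × (1 - 1/5) × (1 - 1/59) = 232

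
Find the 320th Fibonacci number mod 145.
115

Matrix identity: Q^n = [[F_(n+1), F_n], [F_n, F_(n-1)]] with Q = [[1,1],[1,0]].
n = 320 = 101000000₂. Square-and-multiply, entries mod 145:
Q^1 = [[1,1],[1,0]]
Q^2 = (Q^1)² = [[2,1],[1,1]]
Q^5 = (Q^2)²·Q = [[8,5],[5,3]]
Q^10 = (Q^5)² = [[89,55],[55,34]]
Q^20 = (Q^10)² = [[71,95],[95,121]]
Q^40 = (Q^20)² = [[1,115],[115,31]]
Q^80 = (Q^40)² = [[31,55],[55,121]]
Q^160 = (Q^80)² = [[71,95],[95,121]]
Q^320 = (Q^160)² = [[1,115],[115,31]]
F_320 mod 145 = Q^320[0][1] = 115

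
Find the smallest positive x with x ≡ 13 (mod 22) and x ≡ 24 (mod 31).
365

Using Chinese Remainder Theorem:
M = 22 × 31 = 682
M1 = 31, M2 = 22
y1 = 31^(-1) mod 22 = 5
y2 = 22^(-1) mod 31 = 24
x = (13×31×5 + 24×22×24) mod 682 = 365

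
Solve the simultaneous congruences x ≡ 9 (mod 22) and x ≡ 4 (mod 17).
361

Using Chinese Remainder Theorem:
M = 22 × 17 = 374
M1 = 17, M2 = 22
y1 = 17^(-1) mod 22 = 13
y2 = 22^(-1) mod 17 = 7
x = (9×17×13 + 4×22×7) mod 374 = 361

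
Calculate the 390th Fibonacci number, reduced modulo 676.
220

Matrix identity: Q^n = [[F_(n+1), F_n], [F_n, F_(n-1)]] with Q = [[1,1],[1,0]].
n = 390 = 110000110₂. Square-and-multiply, entries mod 676:
Q^1 = [[1,1],[1,0]]
Q^3 = (Q^1)²·Q = [[3,2],[2,1]]
Q^6 = (Q^3)² = [[13,8],[8,5]]
Q^12 = (Q^6)² = [[233,144],[144,89]]
Q^24 = (Q^12)² = [[665,400],[400,265]]
Q^48 = (Q^24)² = [[585,200],[200,385]]
Q^97 = (Q^48)²·Q = [[273,285],[285,664]]
Q^195 = (Q^97)²·Q = [[299,274],[274,25]]
Q^390 = (Q^195)² = [[209,220],[220,665]]
F_390 mod 676 = Q^390[0][1] = 220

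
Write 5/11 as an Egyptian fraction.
1/3 + 1/9 + 1/99

Greedy algorithm:
5/11: ceiling(11/5) = 3, use 1/3
4/33: ceiling(33/4) = 9, use 1/9
1/99: ceiling(99/1) = 99, use 1/99
Result: 5/11 = 1/3 + 1/9 + 1/99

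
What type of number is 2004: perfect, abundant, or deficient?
abundant

Proper divisors of 2004: sum = 1 + 2 + 3 + 4 + 6 + 12 + 167 + 334 + 501 + 668 + 1002 = 2700
Since 2700 > 2004, 2004 is abundant.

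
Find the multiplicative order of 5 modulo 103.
102

103 is prime, so ord(5) divides φ(103) = 102.
Divisors of 102: 1, 2, 3, 6, 17, 34, 51, 102.
Repeated squaring: 5^1 ≡ 5, 5^2 ≡ 25, 5^4 ≡ 7, 5^8 ≡ 49, 5^16 ≡ 32, 5^32 ≡ 97, 5^64 ≡ 36 (mod 103).
Test 5^d mod 103 for each divisor d in increasing order:
5^1 ≡ 5
5^2 ≡ 25
5^3 = 5^2·5^1 ≡ 22
5^6 = 5^4·5^2 ≡ 72
5^17 = 5^16·5^1 ≡ 57
5^34 = 5^32·5^2 ≡ 56
5^51 = 5^32·5^16·5^2·5^1 ≡ 102
5^102 = 5^64·5^32·5^4·5^2 ≡ 1  ← first divisor giving 1
The order is 102.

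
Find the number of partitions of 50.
204226

p(n) counts ways to write n as a sum of positive integers (order ignored).
Euler's pentagonal recurrence: p(k) = p(k-1) + p(k-2) - p(k-5) - p(k-7) + p(k-12) + p(k-15) - ... (offsets j(3j∓1)/2, signs ++--, p(0)=1, p(<0)=0).
DP table for k = 0..49: p(0)=1, p(1)=1, p(2)=2, p(3)=3, p(4)=5, p(5)=7, p(6)=11, p(7)=15, p(8)=22, p(9)=30, p(10)=42, p(11)=56, p(12)=77, p(13)=101, p(14)=135, p(15)=176, p(16)=231, p(17)=297, p(18)=385, p(19)=490, p(20)=627, p(21)=792, p(22)=1002, p(23)=1255, p(24)=1575, p(25)=1958, p(26)=2436, p(27)=3010, p(28)=3718, p(29)=4565, p(30)=5604, p(31)=6842, p(32)=8349, p(33)=10143, p(34)=12310, p(35)=14883, p(36)=17977, p(37)=21637, p(38)=26015, p(39)=31185, p(40)=37338, p(41)=44583, p(42)=53174, p(43)=63261, p(44)=75175, p(45)=89134, p(46)=105558, p(47)=124754, p(48)=147273, p(49)=173525.
Final step: p(50) = p(49) + p(48) - p(45) - p(43) + p(38) + p(35) - p(28) - p(24) + p(15) + p(10)
= 173525 + 147273 - 89134 - 63261 + 26015 + 14883 - 3718 - 1575 + 176 + 42
= 204226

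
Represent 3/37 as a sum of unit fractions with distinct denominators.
1/13 + 1/241 + 1/115921

Greedy algorithm:
3/37: ceiling(37/3) = 13, use 1/13
2/481: ceiling(481/2) = 241, use 1/241
1/115921: ceiling(115921/1) = 115921, use 1/115921
Result: 3/37 = 1/13 + 1/241 + 1/115921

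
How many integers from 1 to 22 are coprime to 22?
10

22 = 2 × 11
φ(n) = n × ∏(1 - 1/p) for each prime p dividing n
φ(22) = 22 × (1 - 1/2) × (1 - 1/11) = 10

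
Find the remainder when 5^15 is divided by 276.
65

Repeated squaring. Binary of 15 = 1111.
5^1 ≡ 5 (mod 276); 5^2 ≡ 25 (mod 276); 5^4 ≡ 73 (mod 276); 5^8 ≡ 85 (mod 276)
5^15 = 5^1 × 5^2 × 5^4 × 5^8 ≡ 65 (mod 276)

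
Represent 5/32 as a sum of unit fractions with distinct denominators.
1/7 + 1/75 + 1/16800

Greedy algorithm:
5/32: ceiling(32/5) = 7, use 1/7
3/224: ceiling(224/3) = 75, use 1/75
1/16800: ceiling(16800/1) = 16800, use 1/16800
Result: 5/32 = 1/7 + 1/75 + 1/16800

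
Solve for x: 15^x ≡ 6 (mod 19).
16

Baby-step giant-step with step n = ⌈√19⌉ = 5.
Baby steps 15^j mod 19 (j:value) for j=0..4: 0:1, 1:15, 2:16, 3:12, 4:9.
Giant-step multiplier: 15^(-5) ≡ 15^(18-5) = 15^13 ≡ 10 (mod 19).
Giant steps γ_i = 6·10^i mod 19: γ_0=6, γ_1=3, γ_2=11, γ_3=15 (in table at j=1).
x = i·n + j = 3·5 + 1 = 16.
Check: 15^16 ≡ 6 (mod 19).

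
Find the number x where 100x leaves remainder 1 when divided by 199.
2

gcd(100, 199) = 1, so the inverse exists.
Extended Euclidean algorithm on (199, 100):
199 = 1 × 100 + 99  ⟹  99 = (1)·199 + (-1)·100
100 = 1 × 99 + 1  ⟹  1 = (-1)·199 + (2)·100
So (2)·100 ≡ 1 (mod 199), i.e. 100^(-1) ≡ 2 (mod 199).
Check: 100 × 2 = 200 ≡ 1 (mod 199)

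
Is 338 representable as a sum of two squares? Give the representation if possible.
7² + 17² (a=7, b=17)

Factorization: 338 = 2 × 13^2
By Fermat: n is sum of two squares iff every prime p ≡ 3 (mod 4) appears to even power.
All primes ≡ 3 (mod 4) appear to even power.
Search a = 0, 1, 2, … for 338 - a² a perfect square: first hit at a = 7: 338 - 49 = 289 = 17².
338 = 7² + 17² = 49 + 289 ✓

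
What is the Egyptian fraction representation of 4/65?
1/17 + 1/369 + 1/203873 + 1/83128196385

Greedy algorithm:
4/65: ceiling(65/4) = 17, use 1/17
3/1105: ceiling(1105/3) = 369, use 1/369
2/407745: ceiling(407745/2) = 203873, use 1/203873
1/83128196385: ceiling(83128196385/1) = 83128196385, use 1/83128196385
Result: 4/65 = 1/17 + 1/369 + 1/203873 + 1/83128196385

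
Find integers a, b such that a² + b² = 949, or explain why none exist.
7² + 30² (a=7, b=30)

Factorization: 949 = 13 × 73
By Fermat: n is sum of two squares iff every prime p ≡ 3 (mod 4) appears to even power.
All primes ≡ 3 (mod 4) appear to even power.
Search a = 0, 1, 2, … for 949 - a² a perfect square: first hit at a = 7: 949 - 49 = 900 = 30².
949 = 7² + 30² = 49 + 900 ✓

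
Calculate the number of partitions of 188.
1398341745571

p(n) counts ways to write n as a sum of positive integers (order ignored).
Euler's pentagonal recurrence: p(k) = p(k-1) + p(k-2) - p(k-5) - p(k-7) + p(k-12) + p(k-15) - ... (offsets j(3j∓1)/2, signs ++--, p(0)=1, p(<0)=0).
DP table for k = 0..187: p(0)=1, p(1)=1, p(2)=2, p(3)=3, p(4)=5, p(5)=7, p(6)=11, p(7)=15, p(8)=22, p(9)=30, p(10)=42, p(11)=56, p(12)=77, p(13)=101, p(14)=135, p(15)=176, p(16)=231, p(17)=297, p(18)=385, p(19)=490, p(20)=627, p(21)=792, p(22)=1002, p(23)=1255, p(24)=1575, p(25)=1958, p(26)=2436, p(27)=3010, p(28)=3718, p(29)=4565, p(30)=5604, p(31)=6842, p(32)=8349, p(33)=10143, p(34)=12310, p(35)=14883, p(36)=17977, p(37)=21637, p(38)=26015, p(39)=31185, p(40)=37338, p(41)=44583, p(42)=53174, p(43)=63261, p(44)=75175, p(45)=89134, p(46)=105558, p(47)=124754, p(48)=147273, p(49)=173525, p(50)=204226, p(51)=239943, p(52)=281589, p(53)=329931, p(54)=386155, p(55)=451276, p(56)=526823, p(57)=614154, p(58)=715220, p(59)=831820, p(60)=966467, p(61)=1121505, p(62)=1300156, p(63)=1505499, p(64)=1741630, p(65)=2012558, p(66)=2323520, p(67)=2679689, p(68)=3087735, p(69)=3554345, p(70)=4087968, p(71)=4697205, p(72)=5392783, p(73)=6185689, p(74)=7089500, p(75)=8118264, p(76)=9289091, p(77)=10619863, p(78)=12132164, p(79)=13848650, p(80)=15796476, p(81)=18004327, p(82)=20506255, p(83)=23338469, p(84)=26543660, p(85)=30167357, p(86)=34262962, p(87)=38887673, p(88)=44108109, p(89)=49995925, p(90)=56634173, p(91)=64112359, p(92)=72533807, p(93)=82010177, p(94)=92669720, p(95)=104651419, p(96)=118114304, p(97)=133230930, p(98)=150198136, p(99)=169229875, p(100)=190569292, p(101)=214481126, p(102)=241265379, p(103)=271248950, p(104)=304801365, p(105)=342325709, p(106)=384276336, p(107)=431149389, p(108)=483502844, p(109)=541946240, p(110)=607163746, p(111)=679903203, p(112)=761002156, p(113)=851376628, p(114)=952050665, p(115)=1064144451, p(116)=1188908248, p(117)=1327710076, p(118)=1482074143, p(119)=1653668665, p(120)=1844349560, p(121)=2056148051, p(122)=2291320912, p(123)=2552338241, p(124)=2841940500, p(125)=3163127352, p(126)=3519222692, p(127)=3913864295, p(128)=4351078600, p(129)=4835271870, p(130)=5371315400, p(131)=5964539504, p(132)=6620830889, p(133)=7346629512, p(134)=8149040695, p(135)=9035836076, p(136)=10015581680, p(137)=11097645016, p(138)=12292341831, p(139)=13610949895, p(140)=15065878135, p(141)=16670689208, p(142)=18440293320, p(143)=20390982757, p(144)=22540654445, p(145)=24908858009, p(146)=27517052599, p(147)=30388671978, p(148)=33549419497, p(149)=37027355200, p(150)=40853235313, p(151)=45060624582, p(152)=49686288421, p(153)=54770336324, p(154)=60356673280, p(155)=66493182097, p(156)=73232243759, p(157)=80630964769, p(158)=88751778802, p(159)=97662728555, p(160)=107438159466, p(161)=118159068427, p(162)=129913904637, p(163)=142798995930, p(164)=156919475295, p(165)=172389800255, p(166)=189334822579, p(167)=207890420102, p(168)=228204732751, p(169)=250438925115, p(170)=274768617130, p(171)=301384802048, p(172)=330495499613, p(173)=362326859895, p(174)=397125074750, p(175)=435157697830, p(176)=476715857290, p(177)=522115831195, p(178)=571701605655, p(179)=625846753120, p(180)=684957390936, p(181)=749474411781, p(182)=819876908323, p(183)=896684817527, p(184)=980462880430, p(185)=1071823774337, p(186)=1171432692373, p(187)=1280011042268.
Final step: p(188) = p(187) + p(186) - p(183) - p(181) + p(176) + p(173) - p(166) - p(162) + p(153) + p(148) - p(137) - p(131) + p(118) + p(111) - p(96) - p(88) + p(71) + p(62) - p(43) - p(33) + p(12) + p(1)
= 1280011042268 + 1171432692373 - 896684817527 - 749474411781 + 476715857290 + 362326859895 - 189334822579 - 129913904637 + 54770336324 + 33549419497 - 11097645016 - 5964539504 + 1482074143 + 679903203 - 118114304 - 44108109 + 4697205 + 1300156 - 63261 - 10143 + 77 + 1
= 1398341745571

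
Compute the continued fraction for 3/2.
[1; 2]

Euclidean algorithm steps:
3 = 1 × 2 + 1
2 = 2 × 1 + 0
Continued fraction: [1; 2]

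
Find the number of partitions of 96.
118114304

p(n) counts ways to write n as a sum of positive integers (order ignored).
Euler's pentagonal recurrence: p(k) = p(k-1) + p(k-2) - p(k-5) - p(k-7) + p(k-12) + p(k-15) - ... (offsets j(3j∓1)/2, signs ++--, p(0)=1, p(<0)=0).
DP table for k = 0..95: p(0)=1, p(1)=1, p(2)=2, p(3)=3, p(4)=5, p(5)=7, p(6)=11, p(7)=15, p(8)=22, p(9)=30, p(10)=42, p(11)=56, p(12)=77, p(13)=101, p(14)=135, p(15)=176, p(16)=231, p(17)=297, p(18)=385, p(19)=490, p(20)=627, p(21)=792, p(22)=1002, p(23)=1255, p(24)=1575, p(25)=1958, p(26)=2436, p(27)=3010, p(28)=3718, p(29)=4565, p(30)=5604, p(31)=6842, p(32)=8349, p(33)=10143, p(34)=12310, p(35)=14883, p(36)=17977, p(37)=21637, p(38)=26015, p(39)=31185, p(40)=37338, p(41)=44583, p(42)=53174, p(43)=63261, p(44)=75175, p(45)=89134, p(46)=105558, p(47)=124754, p(48)=147273, p(49)=173525, p(50)=204226, p(51)=239943, p(52)=281589, p(53)=329931, p(54)=386155, p(55)=451276, p(56)=526823, p(57)=614154, p(58)=715220, p(59)=831820, p(60)=966467, p(61)=1121505, p(62)=1300156, p(63)=1505499, p(64)=1741630, p(65)=2012558, p(66)=2323520, p(67)=2679689, p(68)=3087735, p(69)=3554345, p(70)=4087968, p(71)=4697205, p(72)=5392783, p(73)=6185689, p(74)=7089500, p(75)=8118264, p(76)=9289091, p(77)=10619863, p(78)=12132164, p(79)=13848650, p(80)=15796476, p(81)=18004327, p(82)=20506255, p(83)=23338469, p(84)=26543660, p(85)=30167357, p(86)=34262962, p(87)=38887673, p(88)=44108109, p(89)=49995925, p(90)=56634173, p(91)=64112359, p(92)=72533807, p(93)=82010177, p(94)=92669720, p(95)=104651419.
Final step: p(96) = p(95) + p(94) - p(91) - p(89) + p(84) + p(81) - p(74) - p(70) + p(61) + p(56) - p(45) - p(39) + p(26) + p(19) - p(4)
= 104651419 + 92669720 - 64112359 - 49995925 + 26543660 + 18004327 - 7089500 - 4087968 + 1121505 + 526823 - 89134 - 31185 + 2436 + 490 - 5
= 118114304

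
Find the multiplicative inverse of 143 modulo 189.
152

gcd(143, 189) = 1, so the inverse exists.
Extended Euclidean algorithm on (189, 143):
189 = 1 × 143 + 46  ⟹  46 = (1)·189 + (-1)·143
143 = 3 × 46 + 5  ⟹  5 = (-3)·189 + (4)·143
46 = 9 × 5 + 1  ⟹  1 = (28)·189 + (-37)·143
So (-37)·143 ≡ 1 (mod 189), i.e. 143^(-1) ≡ -37 ≡ 152 (mod 189).
Check: 143 × 152 = 21736 ≡ 1 (mod 189)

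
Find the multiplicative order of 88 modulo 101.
25

101 is prime, so ord(88) divides φ(101) = 100.
Divisors of 100: 1, 2, 4, 5, 10, 20, 25, 50, 100.
Repeated squaring: 88^1 ≡ 88, 88^2 ≡ 68, 88^4 ≡ 79, 88^8 ≡ 80, 88^16 ≡ 37, 88^32 ≡ 56, 88^64 ≡ 5 (mod 101).
Test 88^d mod 101 for each divisor d in increasing order:
88^1 ≡ 88
88^2 ≡ 68
88^4 ≡ 79
88^5 = 88^4·88^1 ≡ 84
88^10 = 88^8·88^2 ≡ 87
88^20 = 88^16·88^4 ≡ 95
88^25 = 88^16·88^8·88^1 ≡ 1  ← first divisor giving 1
The order is 25.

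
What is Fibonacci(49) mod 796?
5

Matrix identity: Q^n = [[F_(n+1), F_n], [F_n, F_(n-1)]] with Q = [[1,1],[1,0]].
n = 49 = 110001₂. Square-and-multiply, entries mod 796:
Q^1 = [[1,1],[1,0]]
Q^3 = (Q^1)²·Q = [[3,2],[2,1]]
Q^6 = (Q^3)² = [[13,8],[8,5]]
Q^12 = (Q^6)² = [[233,144],[144,89]]
Q^24 = (Q^12)² = [[201,200],[200,1]]
Q^49 = (Q^24)²·Q = [[605,5],[5,600]]
F_49 mod 796 = Q^49[0][1] = 5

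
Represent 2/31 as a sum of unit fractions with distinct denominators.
1/16 + 1/496

Greedy algorithm:
2/31: ceiling(31/2) = 16, use 1/16
1/496: ceiling(496/1) = 496, use 1/496
Result: 2/31 = 1/16 + 1/496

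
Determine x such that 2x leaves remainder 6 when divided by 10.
x ≡ 3 (mod 5)

gcd(2, 10) = 2, which divides 6, so solutions exist.
Divide through by 2: x ≡ 3 (mod 5).
The coefficient of x is now 1, so x ≡ 3 (mod 5).
Check: 2 × 3 = 6 ≡ 6 (mod 10).
x ≡ 3 (mod 5), giving 2 solutions mod 10.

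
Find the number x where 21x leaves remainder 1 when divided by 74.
67

gcd(21, 74) = 1, so the inverse exists.
Extended Euclidean algorithm on (74, 21):
74 = 3 × 21 + 11  ⟹  11 = (1)·74 + (-3)·21
21 = 1 × 11 + 10  ⟹  10 = (-1)·74 + (4)·21
11 = 1 × 10 + 1  ⟹  1 = (2)·74 + (-7)·21
So (-7)·21 ≡ 1 (mod 74), i.e. 21^(-1) ≡ -7 ≡ 67 (mod 74).
Check: 21 × 67 = 1407 ≡ 1 (mod 74)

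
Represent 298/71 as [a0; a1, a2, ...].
[4; 5, 14]

Euclidean algorithm steps:
298 = 4 × 71 + 14
71 = 5 × 14 + 1
14 = 14 × 1 + 0
Continued fraction: [4; 5, 14]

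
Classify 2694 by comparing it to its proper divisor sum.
abundant

Proper divisors of 2694: sum = 1 + 2 + 3 + 6 + 449 + 898 + 1347 = 2706
Since 2706 > 2694, 2694 is abundant.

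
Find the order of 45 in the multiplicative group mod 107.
106

107 is prime, so ord(45) divides φ(107) = 106.
Divisors of 106: 1, 2, 53, 106.
Repeated squaring: 45^1 ≡ 45, 45^2 ≡ 99, 45^4 ≡ 64, 45^8 ≡ 30, 45^16 ≡ 44, 45^32 ≡ 10, 45^64 ≡ 100 (mod 107).
Test 45^d mod 107 for each divisor d in increasing order:
45^1 ≡ 45
45^2 ≡ 99
45^53 = 45^32·45^16·45^4·45^1 ≡ 106
45^106 = 45^64·45^32·45^8·45^2 ≡ 1  ← first divisor giving 1
The order is 106.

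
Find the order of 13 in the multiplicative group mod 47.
46

47 is prime, so ord(13) divides φ(47) = 46.
Divisors of 46: 1, 2, 23, 46.
Repeated squaring: 13^1 ≡ 13, 13^2 ≡ 28, 13^4 ≡ 32, 13^8 ≡ 37, 13^16 ≡ 6, 13^32 ≡ 36 (mod 47).
Test 13^d mod 47 for each divisor d in increasing order:
13^1 ≡ 13
13^2 ≡ 28
13^23 = 13^16·13^4·13^2·13^1 ≡ 46
13^46 = 13^32·13^8·13^4·13^2 ≡ 1  ← first divisor giving 1
The order is 46.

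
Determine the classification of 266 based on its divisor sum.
deficient

Proper divisors of 266: sum = 1 + 2 + 7 + 14 + 19 + 38 + 133 = 214
Since 214 < 266, 266 is deficient.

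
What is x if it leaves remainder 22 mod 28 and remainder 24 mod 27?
78

Using Chinese Remainder Theorem:
M = 28 × 27 = 756
M1 = 27, M2 = 28
y1 = 27^(-1) mod 28 = 27
y2 = 28^(-1) mod 27 = 1
x = (22×27×27 + 24×28×1) mod 756 = 78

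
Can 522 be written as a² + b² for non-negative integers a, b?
9² + 21² (a=9, b=21)

Factorization: 522 = 2 × 3^2 × 29
By Fermat: n is sum of two squares iff every prime p ≡ 3 (mod 4) appears to even power.
All primes ≡ 3 (mod 4) appear to even power.
Search a = 0, 1, 2, … for 522 - a² a perfect square: first hit at a = 9: 522 - 81 = 441 = 21².
522 = 9² + 21² = 81 + 441 ✓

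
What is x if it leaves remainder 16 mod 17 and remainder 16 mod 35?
16

Using Chinese Remainder Theorem:
M = 17 × 35 = 595
M1 = 35, M2 = 17
y1 = 35^(-1) mod 17 = 1
y2 = 17^(-1) mod 35 = 33
x = (16×35×1 + 16×17×33) mod 595 = 16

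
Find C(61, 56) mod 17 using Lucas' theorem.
14

Using Lucas' theorem:
Write n=61 and k=56 in base 17:
n in base 17: [3, 10]
k in base 17: [3, 5]
C(61,56) mod 17 = ∏ C(n_i, k_i) mod 17
Digit binomials (mod 17): C(3,3) = 1; C(10,5) = 252 ≡ 14
Product: 1 × 14 = 14 ≡ 14 (mod 17)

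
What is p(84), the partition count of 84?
26543660

p(n) counts ways to write n as a sum of positive integers (order ignored).
Euler's pentagonal recurrence: p(k) = p(k-1) + p(k-2) - p(k-5) - p(k-7) + p(k-12) + p(k-15) - ... (offsets j(3j∓1)/2, signs ++--, p(0)=1, p(<0)=0).
DP table for k = 0..83: p(0)=1, p(1)=1, p(2)=2, p(3)=3, p(4)=5, p(5)=7, p(6)=11, p(7)=15, p(8)=22, p(9)=30, p(10)=42, p(11)=56, p(12)=77, p(13)=101, p(14)=135, p(15)=176, p(16)=231, p(17)=297, p(18)=385, p(19)=490, p(20)=627, p(21)=792, p(22)=1002, p(23)=1255, p(24)=1575, p(25)=1958, p(26)=2436, p(27)=3010, p(28)=3718, p(29)=4565, p(30)=5604, p(31)=6842, p(32)=8349, p(33)=10143, p(34)=12310, p(35)=14883, p(36)=17977, p(37)=21637, p(38)=26015, p(39)=31185, p(40)=37338, p(41)=44583, p(42)=53174, p(43)=63261, p(44)=75175, p(45)=89134, p(46)=105558, p(47)=124754, p(48)=147273, p(49)=173525, p(50)=204226, p(51)=239943, p(52)=281589, p(53)=329931, p(54)=386155, p(55)=451276, p(56)=526823, p(57)=614154, p(58)=715220, p(59)=831820, p(60)=966467, p(61)=1121505, p(62)=1300156, p(63)=1505499, p(64)=1741630, p(65)=2012558, p(66)=2323520, p(67)=2679689, p(68)=3087735, p(69)=3554345, p(70)=4087968, p(71)=4697205, p(72)=5392783, p(73)=6185689, p(74)=7089500, p(75)=8118264, p(76)=9289091, p(77)=10619863, p(78)=12132164, p(79)=13848650, p(80)=15796476, p(81)=18004327, p(82)=20506255, p(83)=23338469.
Final step: p(84) = p(83) + p(82) - p(79) - p(77) + p(72) + p(69) - p(62) - p(58) + p(49) + p(44) - p(33) - p(27) + p(14) + p(7)
= 23338469 + 20506255 - 13848650 - 10619863 + 5392783 + 3554345 - 1300156 - 715220 + 173525 + 75175 - 10143 - 3010 + 135 + 15
= 26543660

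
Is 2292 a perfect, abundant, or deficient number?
abundant

Proper divisors of 2292: sum = 1 + 2 + 3 + 4 + 6 + 12 + 191 + 382 + 573 + 764 + 1146 = 3084
Since 3084 > 2292, 2292 is abundant.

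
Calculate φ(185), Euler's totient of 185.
144

185 = 5 × 37
φ(n) = n × ∏(1 - 1/p) for each prime p dividing n
φ(185) = 185 × (1 - 1/5) × (1 - 1/37) = 144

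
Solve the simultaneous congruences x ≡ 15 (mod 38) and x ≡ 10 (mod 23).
585

Using Chinese Remainder Theorem:
M = 38 × 23 = 874
M1 = 23, M2 = 38
y1 = 23^(-1) mod 38 = 5
y2 = 38^(-1) mod 23 = 20
x = (15×23×5 + 10×38×20) mod 874 = 585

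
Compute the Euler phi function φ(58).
28

58 = 2 × 29
φ(n) = n × ∏(1 - 1/p) for each prime p dividing n
φ(58) = 58 × (1 - 1/2) × (1 - 1/29) = 28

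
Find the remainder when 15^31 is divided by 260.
115

Repeated squaring. Binary of 31 = 11111.
15^1 ≡ 15 (mod 260); 15^2 ≡ 225 (mod 260); 15^4 ≡ 185 (mod 260); 15^8 ≡ 165 (mod 260); 15^16 ≡ 185 (mod 260)
15^31 = 15^1 × 15^2 × 15^4 × 15^8 × 15^16 ≡ 115 (mod 260)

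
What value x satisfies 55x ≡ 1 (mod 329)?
6

gcd(55, 329) = 1, so the inverse exists.
Extended Euclidean algorithm on (329, 55):
329 = 5 × 55 + 54  ⟹  54 = (1)·329 + (-5)·55
55 = 1 × 54 + 1  ⟹  1 = (-1)·329 + (6)·55
So (6)·55 ≡ 1 (mod 329), i.e. 55^(-1) ≡ 6 (mod 329).
Check: 55 × 6 = 330 ≡ 1 (mod 329)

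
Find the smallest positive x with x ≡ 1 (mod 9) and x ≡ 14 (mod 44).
190

Using Chinese Remainder Theorem:
M = 9 × 44 = 396
M1 = 44, M2 = 9
y1 = 44^(-1) mod 9 = 8
y2 = 9^(-1) mod 44 = 5
x = (1×44×8 + 14×9×5) mod 396 = 190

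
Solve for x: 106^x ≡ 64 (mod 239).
30

Baby-step giant-step with step n = ⌈√239⌉ = 16.
Baby steps 106^j mod 239 (j:value) for j=0..15: 0:1, 1:106, 2:3, 3:79, 4:9, 5:237, 6:27, 7:233, 8:81, 9:221, 10:4, 11:185, 12:12, 13:77, 14:36, 15:231.
Giant-step multiplier: 106^(-16) ≡ 106^(238-16) = 106^222 ≡ 135 (mod 239).
Giant steps γ_i = 64·135^i mod 239: γ_0=64, γ_1=36 (in table at j=14).
x = i·n + j = 1·16 + 14 = 30.
Check: 106^30 ≡ 64 (mod 239).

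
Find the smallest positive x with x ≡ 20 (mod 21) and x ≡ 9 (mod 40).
209

Using Chinese Remainder Theorem:
M = 21 × 40 = 840
M1 = 40, M2 = 21
y1 = 40^(-1) mod 21 = 10
y2 = 21^(-1) mod 40 = 21
x = (20×40×10 + 9×21×21) mod 840 = 209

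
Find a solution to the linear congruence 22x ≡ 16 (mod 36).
x ≡ 4 (mod 18)

gcd(22, 36) = 2, which divides 16, so solutions exist.
Divide through by 2: 11x ≡ 8 (mod 18).
Find 11^(-1) mod 18 by the extended Euclidean algorithm:
18 = 1 × 11 + 7  ⟹  7 = (1)·18 + (-1)·11
11 = 1 × 7 + 4  ⟹  4 = (-1)·18 + (2)·11
7 = 1 × 4 + 3  ⟹  3 = (2)·18 + (-3)·11
4 = 1 × 3 + 1  ⟹  1 = (-3)·18 + (5)·11
So (5)·11 ≡ 1 (mod 18), i.e. 11^(-1) ≡ 5 (mod 18).
x ≡ 5 × 8 = 40 ≡ 4 (mod 18).
Check: 22 × 4 = 88 ≡ 16 (mod 36).
x ≡ 4 (mod 18), giving 2 solutions mod 36.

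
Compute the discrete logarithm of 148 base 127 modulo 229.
94

Baby-step giant-step with step n = ⌈√229⌉ = 16.
Baby steps 127^j mod 229 (j:value) for j=0..15: 0:1, 1:127, 2:99, 3:207, 4:183, 5:112, 6:26, 7:96, 8:55, 9:115, 10:178, 11:164, 12:218, 13:206, 14:56, 15:13.
Giant-step multiplier: 127^(-16) ≡ 127^(228-16) = 127^212 ≡ 167 (mod 229).
Giant steps γ_i = 148·167^i mod 229: γ_0=148, γ_1=213, γ_2=76, γ_3=97, γ_4=169, γ_5=56 (in table at j=14).
x = i·n + j = 5·16 + 14 = 94.
Check: 127^94 ≡ 148 (mod 229).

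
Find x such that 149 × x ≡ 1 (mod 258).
71

gcd(149, 258) = 1, so the inverse exists.
Extended Euclidean algorithm on (258, 149):
258 = 1 × 149 + 109  ⟹  109 = (1)·258 + (-1)·149
149 = 1 × 109 + 40  ⟹  40 = (-1)·258 + (2)·149
109 = 2 × 40 + 29  ⟹  29 = (3)·258 + (-5)·149
40 = 1 × 29 + 11  ⟹  11 = (-4)·258 + (7)·149
29 = 2 × 11 + 7  ⟹  7 = (11)·258 + (-19)·149
11 = 1 × 7 + 4  ⟹  4 = (-15)·258 + (26)·149
7 = 1 × 4 + 3  ⟹  3 = (26)·258 + (-45)·149
4 = 1 × 3 + 1  ⟹  1 = (-41)·258 + (71)·149
So (71)·149 ≡ 1 (mod 258), i.e. 149^(-1) ≡ 71 (mod 258).
Check: 149 × 71 = 10579 ≡ 1 (mod 258)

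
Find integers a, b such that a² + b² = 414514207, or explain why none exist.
Not possible

Factorization: 414514207 = 89 × 167^3
By Fermat: n is sum of two squares iff every prime p ≡ 3 (mod 4) appears to even power.
Prime(s) ≡ 3 (mod 4) with odd exponent: [(167, 3)]
Therefore 414514207 cannot be expressed as a² + b².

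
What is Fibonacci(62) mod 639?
476

Matrix identity: Q^n = [[F_(n+1), F_n], [F_n, F_(n-1)]] with Q = [[1,1],[1,0]].
n = 62 = 111110₂. Square-and-multiply, entries mod 639:
Q^1 = [[1,1],[1,0]]
Q^3 = (Q^1)²·Q = [[3,2],[2,1]]
Q^7 = (Q^3)²·Q = [[21,13],[13,8]]
Q^15 = (Q^7)²·Q = [[348,610],[610,377]]
Q^31 = (Q^15)²·Q = [[597,535],[535,62]]
Q^62 = (Q^31)² = [[439,476],[476,602]]
F_62 mod 639 = Q^62[0][1] = 476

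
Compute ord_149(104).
37

149 is prime, so ord(104) divides φ(149) = 148.
Divisors of 148: 1, 2, 4, 37, 74, 148.
Repeated squaring: 104^1 ≡ 104, 104^2 ≡ 88, 104^4 ≡ 145, 104^8 ≡ 16, 104^16 ≡ 107, 104^32 ≡ 125, 104^64 ≡ 129, 104^128 ≡ 102 (mod 149).
Test 104^d mod 149 for each divisor d in increasing order:
104^1 ≡ 104
104^2 ≡ 88
104^4 ≡ 145
104^37 = 104^32·104^4·104^1 ≡ 1  ← first divisor giving 1
The order is 37.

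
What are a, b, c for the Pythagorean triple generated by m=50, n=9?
(2419, 900, 2581)

Euclid's formula: a = m² - n², b = 2mn, c = m² + n²
m = 50, n = 9
a = 50² - 9² = 2500 - 81 = 2419
b = 2 × 50 × 9 = 900
c = 50² + 9² = 2500 + 81 = 2581
Verification: 2419² + 900² = 5851561 + 810000 = 6661561 = 2581² ✓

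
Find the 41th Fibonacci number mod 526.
75

Matrix identity: Q^n = [[F_(n+1), F_n], [F_n, F_(n-1)]] with Q = [[1,1],[1,0]].
n = 41 = 101001₂. Square-and-multiply, entries mod 526:
Q^1 = [[1,1],[1,0]]
Q^2 = (Q^1)² = [[2,1],[1,1]]
Q^5 = (Q^2)²·Q = [[8,5],[5,3]]
Q^10 = (Q^5)² = [[89,55],[55,34]]
Q^20 = (Q^10)² = [[426,453],[453,499]]
Q^41 = (Q^20)²·Q = [[404,75],[75,329]]
F_41 mod 526 = Q^41[0][1] = 75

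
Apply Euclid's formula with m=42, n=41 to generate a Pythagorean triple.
(83, 3444, 3445)

Euclid's formula: a = m² - n², b = 2mn, c = m² + n²
m = 42, n = 41
a = 42² - 41² = 1764 - 1681 = 83
b = 2 × 42 × 41 = 3444
c = 42² + 41² = 1764 + 1681 = 3445
Verification: 83² + 3444² = 6889 + 11861136 = 11868025 = 3445² ✓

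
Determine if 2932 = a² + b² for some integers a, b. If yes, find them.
4² + 54² (a=4, b=54)

Factorization: 2932 = 2^2 × 733
By Fermat: n is sum of two squares iff every prime p ≡ 3 (mod 4) appears to even power.
All primes ≡ 3 (mod 4) appear to even power.
Search a = 0, 1, 2, … for 2932 - a² a perfect square: first hit at a = 4: 2932 - 16 = 2916 = 54².
2932 = 4² + 54² = 16 + 2916 ✓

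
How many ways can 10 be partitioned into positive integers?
42

p(n) counts ways to write n as a sum of positive integers (order ignored).
Examples: 10; 9 + 1; 8 + 2; 8 + 1 + 1; 7 + 3; ... (42 total)
p(10) = 42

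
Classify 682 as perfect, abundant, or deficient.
deficient

Proper divisors of 682: sum = 1 + 2 + 11 + 22 + 31 + 62 + 341 = 470
Since 470 < 682, 682 is deficient.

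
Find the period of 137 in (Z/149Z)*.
148

149 is prime, so ord(137) divides φ(149) = 148.
Divisors of 148: 1, 2, 4, 37, 74, 148.
Repeated squaring: 137^1 ≡ 137, 137^2 ≡ 144, 137^4 ≡ 25, 137^8 ≡ 29, 137^16 ≡ 96, 137^32 ≡ 127, 137^64 ≡ 37, 137^128 ≡ 28 (mod 149).
Test 137^d mod 149 for each divisor d in increasing order:
137^1 ≡ 137
137^2 ≡ 144
137^4 ≡ 25
137^37 = 137^32·137^4·137^1 ≡ 44
137^74 = 137^64·137^8·137^2 ≡ 148
137^148 = 137^128·137^16·137^4 ≡ 1  ← first divisor giving 1
The order is 148.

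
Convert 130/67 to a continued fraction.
[1; 1, 15, 1, 3]

Euclidean algorithm steps:
130 = 1 × 67 + 63
67 = 1 × 63 + 4
63 = 15 × 4 + 3
4 = 1 × 3 + 1
3 = 3 × 1 + 0
Continued fraction: [1; 1, 15, 1, 3]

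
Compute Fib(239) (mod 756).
253

Matrix identity: Q^n = [[F_(n+1), F_n], [F_n, F_(n-1)]] with Q = [[1,1],[1,0]].
n = 239 = 11101111₂. Square-and-multiply, entries mod 756:
Q^1 = [[1,1],[1,0]]
Q^3 = (Q^1)²·Q = [[3,2],[2,1]]
Q^7 = (Q^3)²·Q = [[21,13],[13,8]]
Q^14 = (Q^7)² = [[610,377],[377,233]]
Q^29 = (Q^14)²·Q = [[440,149],[149,291]]
Q^59 = (Q^29)²·Q = [[396,341],[341,55]]
Q^119 = (Q^59)²·Q = [[504,181],[181,323]]
Q^239 = (Q^119)²·Q = [[252,253],[253,755]]
F_239 mod 756 = Q^239[0][1] = 253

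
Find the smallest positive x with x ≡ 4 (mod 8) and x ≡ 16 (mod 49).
212

Using Chinese Remainder Theorem:
M = 8 × 49 = 392
M1 = 49, M2 = 8
y1 = 49^(-1) mod 8 = 1
y2 = 8^(-1) mod 49 = 43
x = (4×49×1 + 16×8×43) mod 392 = 212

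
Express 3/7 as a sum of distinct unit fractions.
1/3 + 1/11 + 1/231

Greedy algorithm:
3/7: ceiling(7/3) = 3, use 1/3
2/21: ceiling(21/2) = 11, use 1/11
1/231: ceiling(231/1) = 231, use 1/231
Result: 3/7 = 1/3 + 1/11 + 1/231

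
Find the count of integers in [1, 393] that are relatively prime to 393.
260

393 = 3 × 131
φ(n) = n × ∏(1 - 1/p) for each prime p dividing n
φ(393) = 393 × (1 - 1/3) × (1 - 1/131) = 260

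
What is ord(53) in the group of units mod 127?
126

127 is prime, so ord(53) divides φ(127) = 126.
Divisors of 126: 1, 2, 3, 6, 7, 9, 14, 18, 21, 42, 63, 126.
Repeated squaring: 53^1 ≡ 53, 53^2 ≡ 15, 53^4 ≡ 98, 53^8 ≡ 79, 53^16 ≡ 18, 53^32 ≡ 70, 53^64 ≡ 74 (mod 127).
Test 53^d mod 127 for each divisor d in increasing order:
53^1 ≡ 53
53^2 ≡ 15
53^3 = 53^2·53^1 ≡ 33
53^6 = 53^4·53^2 ≡ 73
53^7 = 53^4·53^2·53^1 ≡ 59
53^9 = 53^8·53^1 ≡ 123
53^14 = 53^8·53^4·53^2 ≡ 52
53^18 = 53^16·53^2 ≡ 16
53^21 = 53^16·53^4·53^1 ≡ 20
53^42 = 53^32·53^8·53^2 ≡ 19
53^63 = 53^32·53^16·53^8·53^4·53^2·53^1 ≡ 126
53^126 = 53^64·53^32·53^16·53^8·53^4·53^2 ≡ 1  ← first divisor giving 1
The order is 126.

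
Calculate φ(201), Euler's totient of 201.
132

201 = 3 × 67
φ(n) = n × ∏(1 - 1/p) for each prime p dividing n
φ(201) = 201 × (1 - 1/3) × (1 - 1/67) = 132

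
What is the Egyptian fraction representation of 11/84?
1/8 + 1/168

Greedy algorithm:
11/84: ceiling(84/11) = 8, use 1/8
1/168: ceiling(168/1) = 168, use 1/168
Result: 11/84 = 1/8 + 1/168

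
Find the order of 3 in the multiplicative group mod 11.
5

11 is prime, so ord(3) divides φ(11) = 10.
Divisors of 10: 1, 2, 5, 10.
Repeated squaring: 3^1 ≡ 3, 3^2 ≡ 9, 3^4 ≡ 4, 3^8 ≡ 5 (mod 11).
Test 3^d mod 11 for each divisor d in increasing order:
3^1 ≡ 3
3^2 ≡ 9
3^5 = 3^4·3^1 ≡ 1  ← first divisor giving 1
The order is 5.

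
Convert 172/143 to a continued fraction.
[1; 4, 1, 13, 2]

Euclidean algorithm steps:
172 = 1 × 143 + 29
143 = 4 × 29 + 27
29 = 1 × 27 + 2
27 = 13 × 2 + 1
2 = 2 × 1 + 0
Continued fraction: [1; 4, 1, 13, 2]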